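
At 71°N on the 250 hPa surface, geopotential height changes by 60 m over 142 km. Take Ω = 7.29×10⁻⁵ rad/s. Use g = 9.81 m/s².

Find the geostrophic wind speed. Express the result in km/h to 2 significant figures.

110 km/h

Coriolis parameter at 71°N:
f = 2Ω sin φ = 2 × 7.29×10⁻⁵ × sin 71° = 1.38×10⁻⁴ s⁻¹
Height gradient: |∂Z/∂n| = 60 m / 142000 m = 4.23×10⁻⁴
On a pressure surface, geostrophic balance gives V_g = (g/f)|∂Z/∂n|:
V_g = 9.81 × 4.23×10⁻⁴ / 1.38×10⁻⁴ = 30.1 m/s
Converting: 30.1 m/s × 3.6 = 110 km/h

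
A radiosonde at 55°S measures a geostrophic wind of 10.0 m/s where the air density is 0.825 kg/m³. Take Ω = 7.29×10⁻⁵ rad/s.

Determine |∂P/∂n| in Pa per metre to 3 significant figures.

9.85×10⁻⁴ Pa/m

Coriolis parameter at 55°S:
f = 2Ω sin φ = 2 × 7.29×10⁻⁵ × sin 55° = 1.19×10⁻⁴ s⁻¹
Geostrophic balance rearranged: |∂P/∂n| = f ρ V_g
|∂P/∂n| = 1.19×10⁻⁴ × 0.825 × 10.0 = 9.85×10⁻⁴ Pa/m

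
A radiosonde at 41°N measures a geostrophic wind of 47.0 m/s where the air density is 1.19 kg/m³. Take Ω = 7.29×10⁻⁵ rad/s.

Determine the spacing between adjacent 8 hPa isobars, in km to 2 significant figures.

150 km

Coriolis parameter at 41°N:
f = 2Ω sin φ = 2 × 7.29×10⁻⁵ × sin 41° = 9.57×10⁻⁵ s⁻¹
Geostrophic balance rearranged: |∂P/∂n| = f ρ V_g
|∂P/∂n| = 9.57×10⁻⁵ × 1.19 × 47.0 = 5.35×10⁻³ Pa/m
Isobar spacing: Δn = ΔP/|∂P/∂n| = 800 Pa / 5.35×10⁻³ Pa/m = 149536 m ≈ 150 km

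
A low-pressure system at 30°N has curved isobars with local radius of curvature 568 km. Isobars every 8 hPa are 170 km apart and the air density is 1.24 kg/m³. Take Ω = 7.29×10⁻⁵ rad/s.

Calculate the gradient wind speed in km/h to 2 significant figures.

Coriolis parameter at 30°N:
f = 2Ω sin φ = 2 × 7.29×10⁻⁵ × sin 30° = 7.29×10⁻⁵ s⁻¹
Pressure gradient: |∂P/∂n| = 800 Pa / 170000 m = 4.71×10⁻³ Pa/m
Geostrophic speed: V_g = |∂P/∂n|/(fρ) = 4.71×10⁻³/(7.29×10⁻⁵ × 1.24) = 52.1 m/s
Around a low, centrifugal force acts outward with Coriolis, so pressure-gradient force balances both:
(1/ρ)|∂P/∂n| = fV + V²/R  →  V² + fR·V − fR·V_g = 0
With fR = 7.29×10⁻⁵ × 568×10³ m = 41.4 m/s:
V = [−fR + √((fR)² + 4 fR V_g)]/2 = [−41.4 + √(41.4² + 4×41.4×52.1)]/2 = 30.1 m/s
Subgeostrophic (V < V_g = 52.1 m/s), as expected around a low.
Converting: 30.1 m/s × 3.6 = 110 km/h

110 km/h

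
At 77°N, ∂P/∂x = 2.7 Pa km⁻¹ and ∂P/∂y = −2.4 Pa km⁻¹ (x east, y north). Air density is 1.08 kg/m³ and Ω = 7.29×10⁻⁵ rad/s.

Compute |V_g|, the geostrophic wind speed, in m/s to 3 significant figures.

Coriolis parameter at 77°N:
f = 2Ω sin φ = 2 × 7.29×10⁻⁵ × sin 77° = 1.42×10⁻⁴ s⁻¹
Component geostrophic relations (x east, y north):
u_g = −(1/(fρ)) ∂P/∂y,  v_g = (1/(fρ)) ∂P/∂x
u_g = −(−2.4×10⁻³)/(1.42×10⁻⁴ × 1.08) = 15.6 m/s;  v_g = (2.7×10⁻³)/(1.42×10⁻⁴ × 1.08) = 17.6 m/s
|V_g| = √(u_g² + v_g²) = 23.5 m/s

23.5 m/s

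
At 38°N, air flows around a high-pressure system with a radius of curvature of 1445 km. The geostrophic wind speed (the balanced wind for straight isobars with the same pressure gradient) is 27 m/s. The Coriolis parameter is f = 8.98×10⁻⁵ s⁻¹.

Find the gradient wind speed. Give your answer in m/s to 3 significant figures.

Around a high, pressure-gradient force acts outward with centrifugal, so Coriolis balances both:
fV = (1/ρ)|∂P/∂n| + V²/R  →  V² − fR·V + fR·V_g = 0
With fR = 8.98×10⁻⁵ × 1445×10³ m = 130 m/s:
V = [fR − √((fR)² − 4 fR V_g)]/2 = [130 − √(130² − 4×130×27)]/2 = 38.3 m/s
Supergeostrophic (V > V_g = 27 m/s), as expected around a high.

38.3 m/s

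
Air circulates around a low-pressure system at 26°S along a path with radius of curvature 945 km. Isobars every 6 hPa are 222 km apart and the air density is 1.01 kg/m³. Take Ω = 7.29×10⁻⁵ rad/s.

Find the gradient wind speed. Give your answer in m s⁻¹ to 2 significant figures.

Coriolis parameter at 26°S:
f = 2Ω sin φ = 2 × 7.29×10⁻⁵ × sin 26° = 6.39×10⁻⁵ s⁻¹
Pressure gradient: |∂P/∂n| = 600 Pa / 222000 m = 2.70×10⁻³ Pa/m
Geostrophic speed: V_g = |∂P/∂n|/(fρ) = 2.70×10⁻³/(6.39×10⁻⁵ × 1.01) = 41.9 m/s
Around a low, centrifugal force acts outward with Coriolis, so pressure-gradient force balances both:
(1/ρ)|∂P/∂n| = fV + V²/R  →  V² + fR·V − fR·V_g = 0
With fR = 6.39×10⁻⁵ × 945×10³ m = 60.4 m/s:
V = [−fR + √((fR)² + 4 fR V_g)]/2 = [−60.4 + √(60.4² + 4×60.4×41.9)]/2 = 28.5 m/s
Subgeostrophic (V < V_g = 41.9 m/s), as expected around a low.

28 m s⁻¹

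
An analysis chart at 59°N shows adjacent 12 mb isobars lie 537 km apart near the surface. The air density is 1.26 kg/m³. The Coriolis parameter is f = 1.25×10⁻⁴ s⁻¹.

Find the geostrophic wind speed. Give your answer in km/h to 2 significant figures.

51 km/h

Pressure gradient: |∂P/∂n| = 1200 Pa / 537000 m = 2.23×10⁻³ Pa/m
Geostrophic balance (pressure-gradient force = Coriolis force):
V_g = (1/(fρ)) |∂P/∂n| = 2.23×10⁻³ / (1.25×10⁻⁴ × 1.26) = 14.2 m/s
Converting: 14.2 m/s × 3.6 = 51 km/h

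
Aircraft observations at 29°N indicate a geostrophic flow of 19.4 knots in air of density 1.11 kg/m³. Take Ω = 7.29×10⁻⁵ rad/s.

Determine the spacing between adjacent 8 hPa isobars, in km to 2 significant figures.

1000 km

Coriolis parameter at 29°N:
f = 2Ω sin φ = 2 × 7.29×10⁻⁵ × sin 29° = 7.07×10⁻⁵ s⁻¹
Wind speed in SI: 19.4 knots = 9.98 m/s
Geostrophic balance rearranged: |∂P/∂n| = f ρ V_g
|∂P/∂n| = 7.07×10⁻⁵ × 1.11 × 9.98 = 7.83×10⁻⁴ Pa/m
Isobar spacing: Δn = ΔP/|∂P/∂n| = 800 Pa / 7.83×10⁻⁴ Pa/m = 1021641 m ≈ 1000 km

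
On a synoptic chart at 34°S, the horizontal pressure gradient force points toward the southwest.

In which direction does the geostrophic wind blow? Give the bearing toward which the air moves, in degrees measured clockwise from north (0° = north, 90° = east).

The pressure-gradient force points toward the southwest (bearing 225°).
Geostrophic balance: in the Southern Hemisphere the Coriolis force deflects motion to the left, so the geostrophic wind blows 90° to the left of the pressure-gradient force (low pressure on the right).
Rotating 225° by 90° counterclockwise gives 135° — the wind blows toward the southeast.

135°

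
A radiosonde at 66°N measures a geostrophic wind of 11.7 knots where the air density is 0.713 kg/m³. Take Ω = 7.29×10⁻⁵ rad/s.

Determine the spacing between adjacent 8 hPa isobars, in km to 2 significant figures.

1400 km

Coriolis parameter at 66°N:
f = 2Ω sin φ = 2 × 7.29×10⁻⁵ × sin 66° = 1.33×10⁻⁴ s⁻¹
Wind speed in SI: 11.7 knots = 6.02 m/s
Geostrophic balance rearranged: |∂P/∂n| = f ρ V_g
|∂P/∂n| = 1.33×10⁻⁴ × 0.713 × 6.02 = 5.72×10⁻⁴ Pa/m
Isobar spacing: Δn = ΔP/|∂P/∂n| = 800 Pa / 5.72×10⁻⁴ Pa/m = 1399551 m ≈ 1400 km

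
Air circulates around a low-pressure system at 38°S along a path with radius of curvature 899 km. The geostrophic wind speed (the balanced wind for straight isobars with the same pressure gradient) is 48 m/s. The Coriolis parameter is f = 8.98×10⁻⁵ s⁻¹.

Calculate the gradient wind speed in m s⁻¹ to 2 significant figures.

34 m s⁻¹

Around a low, centrifugal force acts outward with Coriolis, so pressure-gradient force balances both:
(1/ρ)|∂P/∂n| = fV + V²/R  →  V² + fR·V − fR·V_g = 0
With fR = 8.98×10⁻⁵ × 899×10³ m = 80.7 m/s:
V = [−fR + √((fR)² + 4 fR V_g)]/2 = [−80.7 + √(80.7² + 4×80.7×48)]/2 = 33.8 m/s
Subgeostrophic (V < V_g = 48 m/s), as expected around a low.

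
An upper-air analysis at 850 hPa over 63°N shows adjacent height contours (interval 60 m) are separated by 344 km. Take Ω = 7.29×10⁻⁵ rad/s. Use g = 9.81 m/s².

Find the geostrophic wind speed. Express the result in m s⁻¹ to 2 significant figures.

Coriolis parameter at 63°N:
f = 2Ω sin φ = 2 × 7.29×10⁻⁵ × sin 63° = 1.30×10⁻⁴ s⁻¹
Height gradient: |∂Z/∂n| = 60 m / 344000 m = 1.74×10⁻⁴
On a pressure surface, geostrophic balance gives V_g = (g/f)|∂Z/∂n|:
V_g = 9.81 × 1.74×10⁻⁴ / 1.30×10⁻⁴ = 13.2 m/s

13 m s⁻¹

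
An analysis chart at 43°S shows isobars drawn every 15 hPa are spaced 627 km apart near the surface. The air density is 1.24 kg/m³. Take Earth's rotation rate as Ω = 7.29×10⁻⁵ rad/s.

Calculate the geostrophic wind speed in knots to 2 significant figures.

38 knots

Coriolis parameter at 43°S:
f = 2Ω sin φ = 2 × 7.29×10⁻⁵ × sin 43° = 9.94×10⁻⁵ s⁻¹
Pressure gradient: |∂P/∂n| = 1500 Pa / 627000 m = 2.39×10⁻³ Pa/m
Geostrophic balance (pressure-gradient force = Coriolis force):
V_g = (1/(fρ)) |∂P/∂n| = 2.39×10⁻³ / (9.94×10⁻⁵ × 1.24) = 19.4 m/s
Converting: 19.4 m/s × 1.944 = 38 knots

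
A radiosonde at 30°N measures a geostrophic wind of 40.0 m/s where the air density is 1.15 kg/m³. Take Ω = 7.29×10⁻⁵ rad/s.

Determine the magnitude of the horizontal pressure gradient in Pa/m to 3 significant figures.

Coriolis parameter at 30°N:
f = 2Ω sin φ = 2 × 7.29×10⁻⁵ × sin 30° = 7.29×10⁻⁵ s⁻¹
Geostrophic balance rearranged: |∂P/∂n| = f ρ V_g
|∂P/∂n| = 7.29×10⁻⁵ × 1.15 × 40.0 = 3.35×10⁻³ Pa/m

3.35×10⁻³ Pa/m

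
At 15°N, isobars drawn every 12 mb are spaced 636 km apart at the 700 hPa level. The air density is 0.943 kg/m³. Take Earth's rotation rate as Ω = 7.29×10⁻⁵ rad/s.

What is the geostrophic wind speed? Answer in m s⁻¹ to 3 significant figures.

Coriolis parameter at 15°N:
f = 2Ω sin φ = 2 × 7.29×10⁻⁵ × sin 15° = 3.77×10⁻⁵ s⁻¹
Pressure gradient: |∂P/∂n| = 1200 Pa / 636000 m = 1.89×10⁻³ Pa/m
Geostrophic balance (pressure-gradient force = Coriolis force):
V_g = (1/(fρ)) |∂P/∂n| = 1.89×10⁻³ / (3.77×10⁻⁵ × 0.943) = 53.0 m/s

53.0 m s⁻¹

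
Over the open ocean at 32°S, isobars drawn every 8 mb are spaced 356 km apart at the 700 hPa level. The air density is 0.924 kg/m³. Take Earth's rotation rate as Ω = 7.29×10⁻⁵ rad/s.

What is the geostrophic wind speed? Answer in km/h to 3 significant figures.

113 km/h

Coriolis parameter at 32°S:
f = 2Ω sin φ = 2 × 7.29×10⁻⁵ × sin 32° = 7.73×10⁻⁵ s⁻¹
Pressure gradient: |∂P/∂n| = 800 Pa / 356000 m = 2.25×10⁻³ Pa/m
Geostrophic balance (pressure-gradient force = Coriolis force):
V_g = (1/(fρ)) |∂P/∂n| = 2.25×10⁻³ / (7.73×10⁻⁵ × 0.924) = 31.5 m/s
Converting: 31.5 m/s × 3.6 = 113 km/h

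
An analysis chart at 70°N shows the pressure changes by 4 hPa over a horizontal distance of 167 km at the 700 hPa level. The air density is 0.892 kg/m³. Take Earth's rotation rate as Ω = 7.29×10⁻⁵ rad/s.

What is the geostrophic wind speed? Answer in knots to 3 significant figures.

38.1 knots

Coriolis parameter at 70°N:
f = 2Ω sin φ = 2 × 7.29×10⁻⁵ × sin 70° = 1.37×10⁻⁴ s⁻¹
Pressure gradient: |∂P/∂n| = 400 Pa / 167000 m = 2.40×10⁻³ Pa/m
Geostrophic balance (pressure-gradient force = Coriolis force):
V_g = (1/(fρ)) |∂P/∂n| = 2.40×10⁻³ / (1.37×10⁻⁴ × 0.892) = 19.6 m/s
Converting: 19.6 m/s × 1.944 = 38.1 knots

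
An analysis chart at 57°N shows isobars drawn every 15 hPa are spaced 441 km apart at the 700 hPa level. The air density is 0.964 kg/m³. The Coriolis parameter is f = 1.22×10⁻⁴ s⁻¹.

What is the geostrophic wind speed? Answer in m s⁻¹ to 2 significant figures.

Pressure gradient: |∂P/∂n| = 1500 Pa / 441000 m = 3.40×10⁻³ Pa/m
Geostrophic balance (pressure-gradient force = Coriolis force):
V_g = (1/(fρ)) |∂P/∂n| = 3.40×10⁻³ / (1.22×10⁻⁴ × 0.964) = 28.9 m/s

29 m s⁻¹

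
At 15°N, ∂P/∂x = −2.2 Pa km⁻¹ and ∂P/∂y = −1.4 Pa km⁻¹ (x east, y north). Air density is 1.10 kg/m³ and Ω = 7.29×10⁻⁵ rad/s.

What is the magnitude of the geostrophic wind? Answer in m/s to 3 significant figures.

62.8 m/s

Coriolis parameter at 15°N:
f = 2Ω sin φ = 2 × 7.29×10⁻⁵ × sin 15° = 3.77×10⁻⁵ s⁻¹
Component geostrophic relations (x east, y north):
u_g = −(1/(fρ)) ∂P/∂y,  v_g = (1/(fρ)) ∂P/∂x
u_g = −(−1.4×10⁻³)/(3.77×10⁻⁵ × 1.10) = 33.7 m/s;  v_g = (−2.2×10⁻³)/(3.77×10⁻⁵ × 1.10) = −53.0 m/s
|V_g| = √(u_g² + v_g²) = 62.8 m/s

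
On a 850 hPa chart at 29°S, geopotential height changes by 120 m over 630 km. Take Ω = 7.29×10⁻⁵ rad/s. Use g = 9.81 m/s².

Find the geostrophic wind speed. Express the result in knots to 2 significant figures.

51 knots

Coriolis parameter at 29°S:
f = 2Ω sin φ = 2 × 7.29×10⁻⁵ × sin 29° = 7.07×10⁻⁵ s⁻¹
Height gradient: |∂Z/∂n| = 120 m / 630000 m = 1.90×10⁻⁴
On a pressure surface, geostrophic balance gives V_g = (g/f)|∂Z/∂n|:
V_g = 9.81 × 1.90×10⁻⁴ / 7.07×10⁻⁵ = 26.4 m/s
Converting: 26.4 m/s × 1.944 = 51 knots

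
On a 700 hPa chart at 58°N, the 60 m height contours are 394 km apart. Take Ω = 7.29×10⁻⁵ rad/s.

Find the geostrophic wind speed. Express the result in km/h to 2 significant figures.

Coriolis parameter at 58°N:
f = 2Ω sin φ = 2 × 7.29×10⁻⁵ × sin 58° = 1.24×10⁻⁴ s⁻¹
Height gradient: |∂Z/∂n| = 60 m / 394000 m = 1.52×10⁻⁴
On a pressure surface, geostrophic balance gives V_g = (g/f)|∂Z/∂n|:
V_g = 9.81 × 1.52×10⁻⁴ / 1.24×10⁻⁴ = 12.1 m/s
Converting: 12.1 m/s × 3.6 = 43 km/h

43 km/h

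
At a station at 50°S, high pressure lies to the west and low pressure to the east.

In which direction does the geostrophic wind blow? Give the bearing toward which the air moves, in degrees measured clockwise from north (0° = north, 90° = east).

000°

The pressure-gradient force points toward the east (bearing 090°).
Geostrophic balance: in the Southern Hemisphere the Coriolis force deflects motion to the left, so the geostrophic wind blows 90° to the left of the pressure-gradient force (low pressure on the right).
Rotating 090° by 90° counterclockwise gives 000° — the wind blows toward the north.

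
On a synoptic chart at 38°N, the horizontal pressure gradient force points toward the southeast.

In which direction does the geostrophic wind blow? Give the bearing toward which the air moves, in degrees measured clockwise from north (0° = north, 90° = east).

The pressure-gradient force points toward the southeast (bearing 135°).
Geostrophic balance: in the Northern Hemisphere the Coriolis force deflects motion to the right, so the geostrophic wind blows 90° to the right of the pressure-gradient force (low pressure on the left).
Rotating 135° by 90° clockwise gives 225° — the wind blows toward the southwest.

225°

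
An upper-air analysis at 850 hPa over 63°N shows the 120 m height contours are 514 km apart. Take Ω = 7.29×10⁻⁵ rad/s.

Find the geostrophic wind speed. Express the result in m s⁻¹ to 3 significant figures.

17.6 m s⁻¹

Coriolis parameter at 63°N:
f = 2Ω sin φ = 2 × 7.29×10⁻⁵ × sin 63° = 1.30×10⁻⁴ s⁻¹
Height gradient: |∂Z/∂n| = 120 m / 514000 m = 2.33×10⁻⁴
On a pressure surface, geostrophic balance gives V_g = (g/f)|∂Z/∂n|:
V_g = 9.81 × 2.33×10⁻⁴ / 1.30×10⁻⁴ = 17.6 m/s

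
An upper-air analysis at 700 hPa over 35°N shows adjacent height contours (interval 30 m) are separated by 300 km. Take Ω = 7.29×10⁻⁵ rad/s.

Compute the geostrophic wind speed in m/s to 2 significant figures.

Coriolis parameter at 35°N:
f = 2Ω sin φ = 2 × 7.29×10⁻⁵ × sin 35° = 8.36×10⁻⁵ s⁻¹
Height gradient: |∂Z/∂n| = 30 m / 300000 m = 1.00×10⁻⁴
On a pressure surface, geostrophic balance gives V_g = (g/f)|∂Z/∂n|:
V_g = 9.81 × 1.00×10⁻⁴ / 8.36×10⁻⁵ = 11.7 m/s

12 m/s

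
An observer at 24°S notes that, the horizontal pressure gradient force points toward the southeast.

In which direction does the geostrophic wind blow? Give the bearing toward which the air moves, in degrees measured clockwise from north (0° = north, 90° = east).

045°

The pressure-gradient force points toward the southeast (bearing 135°).
Geostrophic balance: in the Southern Hemisphere the Coriolis force deflects motion to the left, so the geostrophic wind blows 90° to the left of the pressure-gradient force (low pressure on the right).
Rotating 135° by 90° counterclockwise gives 045° — the wind blows toward the northeast.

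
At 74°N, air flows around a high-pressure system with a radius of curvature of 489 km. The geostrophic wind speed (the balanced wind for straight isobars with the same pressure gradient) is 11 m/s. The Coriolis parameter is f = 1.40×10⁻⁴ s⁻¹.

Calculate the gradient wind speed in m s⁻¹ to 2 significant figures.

Around a high, pressure-gradient force acts outward with centrifugal, so Coriolis balances both:
fV = (1/ρ)|∂P/∂n| + V²/R  →  V² − fR·V + fR·V_g = 0
With fR = 1.40×10⁻⁴ × 489×10³ m = 68.5 m/s:
V = [fR − √((fR)² − 4 fR V_g)]/2 = [68.5 − √(68.5² − 4×68.5×11)]/2 = 13.8 m/s
Supergeostrophic (V > V_g = 11 m/s), as expected around a high.

14 m s⁻¹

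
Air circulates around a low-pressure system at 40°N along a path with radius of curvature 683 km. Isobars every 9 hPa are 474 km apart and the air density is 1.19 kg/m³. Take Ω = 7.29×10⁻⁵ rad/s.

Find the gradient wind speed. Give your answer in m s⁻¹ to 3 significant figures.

Coriolis parameter at 40°N:
f = 2Ω sin φ = 2 × 7.29×10⁻⁵ × sin 40° = 9.37×10⁻⁵ s⁻¹
Pressure gradient: |∂P/∂n| = 900 Pa / 474000 m = 1.90×10⁻³ Pa/m
Geostrophic speed: V_g = |∂P/∂n|/(fρ) = 1.90×10⁻³/(9.37×10⁻⁵ × 1.19) = 17.0 m/s
Around a low, centrifugal force acts outward with Coriolis, so pressure-gradient force balances both:
(1/ρ)|∂P/∂n| = fV + V²/R  →  V² + fR·V − fR·V_g = 0
With fR = 9.37×10⁻⁵ × 683×10³ m = 64.0 m/s:
V = [−fR + √((fR)² + 4 fR V_g)]/2 = [−64.0 + √(64.0² + 4×64.0×17)]/2 = 14 m/s
Subgeostrophic (V < V_g = 17 m/s), as expected around a low.

14.0 m s⁻¹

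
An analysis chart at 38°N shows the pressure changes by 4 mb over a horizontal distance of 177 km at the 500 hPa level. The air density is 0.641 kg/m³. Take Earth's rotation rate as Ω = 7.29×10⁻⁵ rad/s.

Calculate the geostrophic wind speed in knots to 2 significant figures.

Coriolis parameter at 38°N:
f = 2Ω sin φ = 2 × 7.29×10⁻⁵ × sin 38° = 8.98×10⁻⁵ s⁻¹
Pressure gradient: |∂P/∂n| = 400 Pa / 177000 m = 2.26×10⁻³ Pa/m
Geostrophic balance (pressure-gradient force = Coriolis force):
V_g = (1/(fρ)) |∂P/∂n| = 2.26×10⁻³ / (8.98×10⁻⁵ × 0.641) = 39.3 m/s
Converting: 39.3 m/s × 1.944 = 76 knots

76 knots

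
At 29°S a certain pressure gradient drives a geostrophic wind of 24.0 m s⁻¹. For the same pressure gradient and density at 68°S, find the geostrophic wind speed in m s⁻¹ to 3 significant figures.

With the same pressure gradient and density, V_g ∝ 1/f ∝ 1/sin φ.
V₂ = V₁ · sin φ₁ / sin φ₂ = 24.0 × sin 29° / sin 68°
V₂ = 24.0 × 0.4848/0.9272 = 12.5 m s⁻¹

12.5 m s⁻¹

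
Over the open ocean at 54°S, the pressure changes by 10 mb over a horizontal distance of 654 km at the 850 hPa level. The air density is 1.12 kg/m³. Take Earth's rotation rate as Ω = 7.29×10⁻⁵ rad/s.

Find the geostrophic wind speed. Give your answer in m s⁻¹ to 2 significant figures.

12 m s⁻¹

Coriolis parameter at 54°S:
f = 2Ω sin φ = 2 × 7.29×10⁻⁵ × sin 54° = 1.18×10⁻⁴ s⁻¹
Pressure gradient: |∂P/∂n| = 1000 Pa / 654000 m = 1.53×10⁻³ Pa/m
Geostrophic balance (pressure-gradient force = Coriolis force):
V_g = (1/(fρ)) |∂P/∂n| = 1.53×10⁻³ / (1.18×10⁻⁴ × 1.12) = 11.6 m/s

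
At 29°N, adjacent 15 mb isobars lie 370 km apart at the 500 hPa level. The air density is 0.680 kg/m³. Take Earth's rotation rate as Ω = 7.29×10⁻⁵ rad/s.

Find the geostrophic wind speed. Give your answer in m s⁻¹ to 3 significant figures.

84.3 m s⁻¹

Coriolis parameter at 29°N:
f = 2Ω sin φ = 2 × 7.29×10⁻⁵ × sin 29° = 7.07×10⁻⁵ s⁻¹
Pressure gradient: |∂P/∂n| = 1500 Pa / 370000 m = 4.05×10⁻³ Pa/m
Geostrophic balance (pressure-gradient force = Coriolis force):
V_g = (1/(fρ)) |∂P/∂n| = 4.05×10⁻³ / (7.07×10⁻⁵ × 0.680) = 84.3 m/s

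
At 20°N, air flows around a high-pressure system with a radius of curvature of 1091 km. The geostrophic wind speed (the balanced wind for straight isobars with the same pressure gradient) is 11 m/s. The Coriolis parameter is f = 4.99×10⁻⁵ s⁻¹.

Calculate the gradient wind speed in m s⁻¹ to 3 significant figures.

Around a high, pressure-gradient force acts outward with centrifugal, so Coriolis balances both:
fV = (1/ρ)|∂P/∂n| + V²/R  →  V² − fR·V + fR·V_g = 0
With fR = 4.99×10⁻⁵ × 1091×10³ m = 54.4 m/s:
V = [fR − √((fR)² − 4 fR V_g)]/2 = [54.4 − √(54.4² − 4×54.4×11)]/2 = 15.3 m/s
Supergeostrophic (V > V_g = 11 m/s), as expected around a high.

15.3 m s⁻¹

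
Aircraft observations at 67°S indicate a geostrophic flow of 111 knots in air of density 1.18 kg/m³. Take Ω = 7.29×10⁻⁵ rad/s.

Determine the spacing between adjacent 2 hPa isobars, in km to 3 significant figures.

Coriolis parameter at 67°S:
f = 2Ω sin φ = 2 × 7.29×10⁻⁵ × sin 67° = 1.34×10⁻⁴ s⁻¹
Wind speed in SI: 111 knots = 57.1 m/s
Geostrophic balance rearranged: |∂P/∂n| = f ρ V_g
|∂P/∂n| = 1.34×10⁻⁴ × 1.18 × 57.1 = 9.04×10⁻³ Pa/m
Isobar spacing: Δn = ΔP/|∂P/∂n| = 200 Pa / 9.04×10⁻³ Pa/m = 22116 m ≈ 22.1 km

22.1 km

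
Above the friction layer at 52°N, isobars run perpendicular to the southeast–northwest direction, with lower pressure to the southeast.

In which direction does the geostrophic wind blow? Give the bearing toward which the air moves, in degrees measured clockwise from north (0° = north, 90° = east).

The pressure-gradient force points toward the southeast (bearing 135°).
Geostrophic balance: in the Northern Hemisphere the Coriolis force deflects motion to the right, so the geostrophic wind blows 90° to the right of the pressure-gradient force (low pressure on the left).
Rotating 135° by 90° clockwise gives 225° — the wind blows toward the southwest.

225°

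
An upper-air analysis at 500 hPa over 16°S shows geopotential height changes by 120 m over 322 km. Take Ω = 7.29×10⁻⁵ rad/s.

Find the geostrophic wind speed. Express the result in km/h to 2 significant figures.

Coriolis parameter at 16°S:
f = 2Ω sin φ = 2 × 7.29×10⁻⁵ × sin 16° = 4.02×10⁻⁵ s⁻¹
Height gradient: |∂Z/∂n| = 120 m / 322000 m = 3.73×10⁻⁴
On a pressure surface, geostrophic balance gives V_g = (g/f)|∂Z/∂n|:
V_g = 9.81 × 3.73×10⁻⁴ / 4.02×10⁻⁵ = 91.0 m/s
Converting: 91.0 m/s × 3.6 = 330 km/h

330 km/h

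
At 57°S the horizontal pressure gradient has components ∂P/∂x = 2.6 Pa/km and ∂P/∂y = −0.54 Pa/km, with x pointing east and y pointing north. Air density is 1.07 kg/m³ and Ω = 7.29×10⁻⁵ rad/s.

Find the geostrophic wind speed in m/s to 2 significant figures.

Coriolis parameter at 57°S:
f = 2Ω sin φ = 2 × 7.29×10⁻⁵ × sin 57° = 1.22×10⁻⁴ s⁻¹
In the Southern Hemisphere f is negative: f = −1.22×10⁻⁴ s⁻¹.
Component geostrophic relations (x east, y north):
u_g = −(1/(fρ)) ∂P/∂y,  v_g = (1/(fρ)) ∂P/∂x
u_g = −(−0.54×10⁻³)/(−1.22×10⁻⁴ × 1.07) = −4.13 m/s;  v_g = (2.6×10⁻³)/(−1.22×10⁻⁴ × 1.07) = −19.9 m/s
|V_g| = √(u_g² + v_g²) = 20.3 m/s

20 m/s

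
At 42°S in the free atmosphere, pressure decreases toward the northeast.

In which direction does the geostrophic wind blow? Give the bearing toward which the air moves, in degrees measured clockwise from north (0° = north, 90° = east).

315°

The pressure-gradient force points toward the northeast (bearing 045°).
Geostrophic balance: in the Southern Hemisphere the Coriolis force deflects motion to the left, so the geostrophic wind blows 90° to the left of the pressure-gradient force (low pressure on the right).
Rotating 045° by 90° counterclockwise gives 315° — the wind blows toward the northwest.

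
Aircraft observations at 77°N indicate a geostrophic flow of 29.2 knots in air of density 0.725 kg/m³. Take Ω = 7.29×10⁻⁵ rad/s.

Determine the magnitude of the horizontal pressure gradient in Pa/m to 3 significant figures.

1.55×10⁻³ Pa/m

Coriolis parameter at 77°N:
f = 2Ω sin φ = 2 × 7.29×10⁻⁵ × sin 77° = 1.42×10⁻⁴ s⁻¹
Wind speed in SI: 29.2 knots = 15.0 m/s
Geostrophic balance rearranged: |∂P/∂n| = f ρ V_g
|∂P/∂n| = 1.42×10⁻⁴ × 0.725 × 15.0 = 1.55×10⁻³ Pa/m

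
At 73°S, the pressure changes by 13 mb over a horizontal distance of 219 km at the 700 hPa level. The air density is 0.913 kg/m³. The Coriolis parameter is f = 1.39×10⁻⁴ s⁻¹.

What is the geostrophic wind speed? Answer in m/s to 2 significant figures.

Pressure gradient: |∂P/∂n| = 1300 Pa / 219000 m = 5.94×10⁻³ Pa/m
Geostrophic balance (pressure-gradient force = Coriolis force):
V_g = (1/(fρ)) |∂P/∂n| = 5.94×10⁻³ / (1.39×10⁻⁴ × 0.913) = 46.8 m/s

47 m/s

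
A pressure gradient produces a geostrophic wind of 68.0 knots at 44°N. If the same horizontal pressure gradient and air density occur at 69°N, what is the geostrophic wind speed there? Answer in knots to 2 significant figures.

51 knots

With the same pressure gradient and density, V_g ∝ 1/f ∝ 1/sin φ.
V₂ = V₁ · sin φ₁ / sin φ₂ = 68.0 × sin 44° / sin 69°
V₂ = 68.0 × 0.6947/0.9336 = 51 knots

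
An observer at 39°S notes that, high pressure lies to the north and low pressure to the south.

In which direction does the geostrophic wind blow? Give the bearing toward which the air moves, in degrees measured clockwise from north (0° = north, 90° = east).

The pressure-gradient force points toward the south (bearing 180°).
Geostrophic balance: in the Southern Hemisphere the Coriolis force deflects motion to the left, so the geostrophic wind blows 90° to the left of the pressure-gradient force (low pressure on the right).
Rotating 180° by 90° counterclockwise gives 090° — the wind blows toward the east.

090°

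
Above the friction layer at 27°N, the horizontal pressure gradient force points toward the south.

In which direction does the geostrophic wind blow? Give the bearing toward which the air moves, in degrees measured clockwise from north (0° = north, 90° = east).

The pressure-gradient force points toward the south (bearing 180°).
Geostrophic balance: in the Northern Hemisphere the Coriolis force deflects motion to the right, so the geostrophic wind blows 90° to the right of the pressure-gradient force (low pressure on the left).
Rotating 180° by 90° clockwise gives 270° — the wind blows toward the west.

270°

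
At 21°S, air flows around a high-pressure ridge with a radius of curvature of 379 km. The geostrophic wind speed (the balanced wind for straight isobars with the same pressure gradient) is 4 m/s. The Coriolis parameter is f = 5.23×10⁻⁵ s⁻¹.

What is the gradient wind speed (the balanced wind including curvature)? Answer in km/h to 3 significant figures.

Around a high, pressure-gradient force acts outward with centrifugal, so Coriolis balances both:
fV = (1/ρ)|∂P/∂n| + V²/R  →  V² − fR·V + fR·V_g = 0
With fR = 5.23×10⁻⁵ × 379×10³ m = 19.8 m/s:
V = [fR − √((fR)² − 4 fR V_g)]/2 = [19.8 − √(19.8² − 4×19.8×4)]/2 = 5.56 m/s
Supergeostrophic (V > V_g = 4 m/s), as expected around a high.
Converting: 5.56 m/s × 3.6 = 20.0 km/h

20.0 km/h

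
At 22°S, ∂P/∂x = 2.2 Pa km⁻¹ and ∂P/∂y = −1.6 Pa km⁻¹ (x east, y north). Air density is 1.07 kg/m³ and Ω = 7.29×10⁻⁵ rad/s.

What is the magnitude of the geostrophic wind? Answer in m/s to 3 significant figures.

Coriolis parameter at 22°S:
f = 2Ω sin φ = 2 × 7.29×10⁻⁵ × sin 22° = 5.46×10⁻⁵ s⁻¹
In the Southern Hemisphere f is negative: f = −5.46×10⁻⁵ s⁻¹.
Component geostrophic relations (x east, y north):
u_g = −(1/(fρ)) ∂P/∂y,  v_g = (1/(fρ)) ∂P/∂x
u_g = −(−1.6×10⁻³)/(−5.46×10⁻⁵ × 1.07) = −27.4 m/s;  v_g = (2.2×10⁻³)/(−5.46×10⁻⁵ × 1.07) = −37.6 m/s
|V_g| = √(u_g² + v_g²) = 46.5 m/s

46.5 m/s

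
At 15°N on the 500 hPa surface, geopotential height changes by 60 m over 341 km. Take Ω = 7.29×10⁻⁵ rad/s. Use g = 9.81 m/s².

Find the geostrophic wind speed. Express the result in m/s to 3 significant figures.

45.7 m/s

Coriolis parameter at 15°N:
f = 2Ω sin φ = 2 × 7.29×10⁻⁵ × sin 15° = 3.77×10⁻⁵ s⁻¹
Height gradient: |∂Z/∂n| = 60 m / 341000 m = 1.76×10⁻⁴
On a pressure surface, geostrophic balance gives V_g = (g/f)|∂Z/∂n|:
V_g = 9.81 × 1.76×10⁻⁴ / 3.77×10⁻⁵ = 45.7 m/s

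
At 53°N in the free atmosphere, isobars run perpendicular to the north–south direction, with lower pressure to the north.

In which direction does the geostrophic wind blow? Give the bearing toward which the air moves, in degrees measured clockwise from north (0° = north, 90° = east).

The pressure-gradient force points toward the north (bearing 000°).
Geostrophic balance: in the Northern Hemisphere the Coriolis force deflects motion to the right, so the geostrophic wind blows 90° to the right of the pressure-gradient force (low pressure on the left).
Rotating 000° by 90° clockwise gives 090° — the wind blows toward the east.

090°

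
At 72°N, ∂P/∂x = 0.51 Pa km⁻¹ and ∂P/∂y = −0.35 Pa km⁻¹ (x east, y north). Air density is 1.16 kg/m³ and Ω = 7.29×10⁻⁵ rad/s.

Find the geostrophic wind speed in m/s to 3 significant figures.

3.85 m/s

Coriolis parameter at 72°N:
f = 2Ω sin φ = 2 × 7.29×10⁻⁵ × sin 72° = 1.39×10⁻⁴ s⁻¹
Component geostrophic relations (x east, y north):
u_g = −(1/(fρ)) ∂P/∂y,  v_g = (1/(fρ)) ∂P/∂x
u_g = −(−0.35×10⁻³)/(1.39×10⁻⁴ × 1.16) = 2.18 m/s;  v_g = (0.51×10⁻³)/(1.39×10⁻⁴ × 1.16) = 3.17 m/s
|V_g| = √(u_g² + v_g²) = 3.85 m/s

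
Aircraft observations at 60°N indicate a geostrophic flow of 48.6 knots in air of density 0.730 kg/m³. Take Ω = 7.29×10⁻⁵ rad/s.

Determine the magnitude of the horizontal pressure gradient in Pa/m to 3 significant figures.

2.30×10⁻³ Pa/m

Coriolis parameter at 60°N:
f = 2Ω sin φ = 2 × 7.29×10⁻⁵ × sin 60° = 1.26×10⁻⁴ s⁻¹
Wind speed in SI: 48.6 knots = 25.0 m/s
Geostrophic balance rearranged: |∂P/∂n| = f ρ V_g
|∂P/∂n| = 1.26×10⁻⁴ × 0.730 × 25.0 = 2.30×10⁻³ Pa/m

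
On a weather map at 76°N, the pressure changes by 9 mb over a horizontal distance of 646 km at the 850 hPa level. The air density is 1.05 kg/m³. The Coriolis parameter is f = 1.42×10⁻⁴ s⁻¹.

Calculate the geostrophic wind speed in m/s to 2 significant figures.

Pressure gradient: |∂P/∂n| = 900 Pa / 646000 m = 1.39×10⁻³ Pa/m
Geostrophic balance (pressure-gradient force = Coriolis force):
V_g = (1/(fρ)) |∂P/∂n| = 1.39×10⁻³ / (1.42×10⁻⁴ × 1.05) = 9.34 m/s

9.3 m/s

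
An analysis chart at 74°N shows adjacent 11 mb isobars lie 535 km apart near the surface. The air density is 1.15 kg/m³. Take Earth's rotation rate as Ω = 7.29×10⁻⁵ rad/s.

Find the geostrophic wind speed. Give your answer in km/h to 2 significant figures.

Coriolis parameter at 74°N:
f = 2Ω sin φ = 2 × 7.29×10⁻⁵ × sin 74° = 1.40×10⁻⁴ s⁻¹
Pressure gradient: |∂P/∂n| = 1100 Pa / 535000 m = 2.06×10⁻³ Pa/m
Geostrophic balance (pressure-gradient force = Coriolis force):
V_g = (1/(fρ)) |∂P/∂n| = 2.06×10⁻³ / (1.40×10⁻⁴ × 1.15) = 12.8 m/s
Converting: 12.8 m/s × 3.6 = 46 km/h

46 km/h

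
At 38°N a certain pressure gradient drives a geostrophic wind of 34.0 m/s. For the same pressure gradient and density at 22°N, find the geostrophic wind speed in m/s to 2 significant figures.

With the same pressure gradient and density, V_g ∝ 1/f ∝ 1/sin φ.
V₂ = V₁ · sin φ₁ / sin φ₂ = 34.0 × sin 38° / sin 22°
V₂ = 34.0 × 0.6157/0.3746 = 56 m/s

56 m/s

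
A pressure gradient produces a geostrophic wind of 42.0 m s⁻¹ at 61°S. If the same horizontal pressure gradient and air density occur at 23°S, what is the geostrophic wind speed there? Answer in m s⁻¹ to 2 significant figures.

With the same pressure gradient and density, V_g ∝ 1/f ∝ 1/sin φ.
V₂ = V₁ · sin φ₁ / sin φ₂ = 42.0 × sin 61° / sin 23°
V₂ = 42.0 × 0.8746/0.3907 = 94 m s⁻¹

94 m s⁻¹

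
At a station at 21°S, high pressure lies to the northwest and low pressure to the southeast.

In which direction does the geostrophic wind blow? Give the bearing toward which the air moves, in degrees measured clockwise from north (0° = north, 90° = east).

045°

The pressure-gradient force points toward the southeast (bearing 135°).
Geostrophic balance: in the Southern Hemisphere the Coriolis force deflects motion to the left, so the geostrophic wind blows 90° to the left of the pressure-gradient force (low pressure on the right).
Rotating 135° by 90° counterclockwise gives 045° — the wind blows toward the northeast.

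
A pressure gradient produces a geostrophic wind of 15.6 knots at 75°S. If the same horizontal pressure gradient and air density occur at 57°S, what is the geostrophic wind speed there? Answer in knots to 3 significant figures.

With the same pressure gradient and density, V_g ∝ 1/f ∝ 1/sin φ.
V₂ = V₁ · sin φ₁ / sin φ₂ = 15.6 × sin 75° / sin 57°
V₂ = 15.6 × 0.9659/0.8387 = 18.0 knots

18.0 knots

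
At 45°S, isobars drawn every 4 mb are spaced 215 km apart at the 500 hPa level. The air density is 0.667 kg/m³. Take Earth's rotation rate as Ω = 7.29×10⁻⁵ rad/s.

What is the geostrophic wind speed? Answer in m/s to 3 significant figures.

27.1 m/s

Coriolis parameter at 45°S:
f = 2Ω sin φ = 2 × 7.29×10⁻⁵ × sin 45° = 1.03×10⁻⁴ s⁻¹
Pressure gradient: |∂P/∂n| = 400 Pa / 215000 m = 1.86×10⁻³ Pa/m
Geostrophic balance (pressure-gradient force = Coriolis force):
V_g = (1/(fρ)) |∂P/∂n| = 1.86×10⁻³ / (1.03×10⁻⁴ × 0.667) = 27.1 m/s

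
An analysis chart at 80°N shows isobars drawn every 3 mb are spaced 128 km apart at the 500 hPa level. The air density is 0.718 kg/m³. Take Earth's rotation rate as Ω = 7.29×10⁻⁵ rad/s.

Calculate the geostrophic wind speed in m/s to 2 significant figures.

Coriolis parameter at 80°N:
f = 2Ω sin φ = 2 × 7.29×10⁻⁵ × sin 80° = 1.44×10⁻⁴ s⁻¹
Pressure gradient: |∂P/∂n| = 300 Pa / 128000 m = 2.34×10⁻³ Pa/m
Geostrophic balance (pressure-gradient force = Coriolis force):
V_g = (1/(fρ)) |∂P/∂n| = 2.34×10⁻³ / (1.44×10⁻⁴ × 0.718) = 22.7 m/s

23 m/s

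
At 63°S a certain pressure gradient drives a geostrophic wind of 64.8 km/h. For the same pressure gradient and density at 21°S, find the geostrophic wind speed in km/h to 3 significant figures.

161 km/h

With the same pressure gradient and density, V_g ∝ 1/f ∝ 1/sin φ.
V₂ = V₁ · sin φ₁ / sin φ₂ = 64.8 × sin 63° / sin 21°
V₂ = 64.8 × 0.8910/0.3584 = 161 km/h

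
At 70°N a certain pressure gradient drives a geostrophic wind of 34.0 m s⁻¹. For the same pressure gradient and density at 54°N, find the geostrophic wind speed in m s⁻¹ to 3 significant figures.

39.5 m s⁻¹

With the same pressure gradient and density, V_g ∝ 1/f ∝ 1/sin φ.
V₂ = V₁ · sin φ₁ / sin φ₂ = 34.0 × sin 70° / sin 54°
V₂ = 34.0 × 0.9397/0.8090 = 39.5 m s⁻¹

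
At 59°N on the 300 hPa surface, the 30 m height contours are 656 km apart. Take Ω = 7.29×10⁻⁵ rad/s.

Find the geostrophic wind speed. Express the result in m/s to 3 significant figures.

3.59 m/s

Coriolis parameter at 59°N:
f = 2Ω sin φ = 2 × 7.29×10⁻⁵ × sin 59° = 1.25×10⁻⁴ s⁻¹
Height gradient: |∂Z/∂n| = 30 m / 656000 m = 4.57×10⁻⁵
On a pressure surface, geostrophic balance gives V_g = (g/f)|∂Z/∂n|:
V_g = 9.81 × 4.57×10⁻⁵ / 1.25×10⁻⁴ = 3.59 m/s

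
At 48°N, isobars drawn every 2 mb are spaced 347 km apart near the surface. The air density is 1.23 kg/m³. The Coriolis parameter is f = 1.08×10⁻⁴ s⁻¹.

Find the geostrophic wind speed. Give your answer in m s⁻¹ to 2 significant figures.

4.3 m s⁻¹

Pressure gradient: |∂P/∂n| = 200 Pa / 347000 m = 5.76×10⁻⁴ Pa/m
Geostrophic balance (pressure-gradient force = Coriolis force):
V_g = (1/(fρ)) |∂P/∂n| = 5.76×10⁻⁴ / (1.08×10⁻⁴ × 1.23) = 4.34 m/s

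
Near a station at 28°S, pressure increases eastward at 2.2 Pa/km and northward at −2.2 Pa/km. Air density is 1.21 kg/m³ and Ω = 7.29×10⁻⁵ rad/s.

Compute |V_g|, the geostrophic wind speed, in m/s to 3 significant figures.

37.6 m/s

Coriolis parameter at 28°S:
f = 2Ω sin φ = 2 × 7.29×10⁻⁵ × sin 28° = 6.84×10⁻⁵ s⁻¹
In the Southern Hemisphere f is negative: f = −6.84×10⁻⁵ s⁻¹.
Component geostrophic relations (x east, y north):
u_g = −(1/(fρ)) ∂P/∂y,  v_g = (1/(fρ)) ∂P/∂x
u_g = −(−2.2×10⁻³)/(−6.84×10⁻⁵ × 1.21) = −26.6 m/s;  v_g = (2.2×10⁻³)/(−6.84×10⁻⁵ × 1.21) = −26.6 m/s
|V_g| = √(u_g² + v_g²) = 37.6 m/s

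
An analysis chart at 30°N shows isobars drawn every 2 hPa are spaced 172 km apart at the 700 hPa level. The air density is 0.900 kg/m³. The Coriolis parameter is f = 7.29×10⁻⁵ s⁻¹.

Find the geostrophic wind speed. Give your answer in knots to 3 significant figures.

34.5 knots

Pressure gradient: |∂P/∂n| = 200 Pa / 172000 m = 1.16×10⁻³ Pa/m
Geostrophic balance (pressure-gradient force = Coriolis force):
V_g = (1/(fρ)) |∂P/∂n| = 1.16×10⁻³ / (7.29×10⁻⁵ × 0.900) = 17.7 m/s
Converting: 17.7 m/s × 1.944 = 34.5 knots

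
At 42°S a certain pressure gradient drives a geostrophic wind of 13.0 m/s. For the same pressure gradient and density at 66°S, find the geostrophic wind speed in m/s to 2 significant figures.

9.5 m/s

With the same pressure gradient and density, V_g ∝ 1/f ∝ 1/sin φ.
V₂ = V₁ · sin φ₁ / sin φ₂ = 13.0 × sin 42° / sin 66°
V₂ = 13.0 × 0.6691/0.9135 = 9.5 m/s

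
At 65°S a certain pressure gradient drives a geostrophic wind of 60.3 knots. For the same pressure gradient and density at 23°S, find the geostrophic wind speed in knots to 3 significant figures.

With the same pressure gradient and density, V_g ∝ 1/f ∝ 1/sin φ.
V₂ = V₁ · sin φ₁ / sin φ₂ = 60.3 × sin 65° / sin 23°
V₂ = 60.3 × 0.9063/0.3907 = 140 knots

140 knots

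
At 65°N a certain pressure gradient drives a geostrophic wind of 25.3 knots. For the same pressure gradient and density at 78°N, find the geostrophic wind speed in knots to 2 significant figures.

23 knots

With the same pressure gradient and density, V_g ∝ 1/f ∝ 1/sin φ.
V₂ = V₁ · sin φ₁ / sin φ₂ = 25.3 × sin 65° / sin 78°
V₂ = 25.3 × 0.9063/0.9781 = 23 knots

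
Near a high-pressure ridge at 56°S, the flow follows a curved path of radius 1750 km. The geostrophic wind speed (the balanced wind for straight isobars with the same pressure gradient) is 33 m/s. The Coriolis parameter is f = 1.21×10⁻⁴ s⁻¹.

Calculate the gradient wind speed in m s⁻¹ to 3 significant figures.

Around a high, pressure-gradient force acts outward with centrifugal, so Coriolis balances both:
fV = (1/ρ)|∂P/∂n| + V²/R  →  V² − fR·V + fR·V_g = 0
With fR = 1.21×10⁻⁴ × 1750×10³ m = 212 m/s:
V = [fR − √((fR)² − 4 fR V_g)]/2 = [212 − √(212² − 4×212×33)]/2 = 40.9 m/s
Supergeostrophic (V > V_g = 33 m/s), as expected around a high.

40.9 m s⁻¹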